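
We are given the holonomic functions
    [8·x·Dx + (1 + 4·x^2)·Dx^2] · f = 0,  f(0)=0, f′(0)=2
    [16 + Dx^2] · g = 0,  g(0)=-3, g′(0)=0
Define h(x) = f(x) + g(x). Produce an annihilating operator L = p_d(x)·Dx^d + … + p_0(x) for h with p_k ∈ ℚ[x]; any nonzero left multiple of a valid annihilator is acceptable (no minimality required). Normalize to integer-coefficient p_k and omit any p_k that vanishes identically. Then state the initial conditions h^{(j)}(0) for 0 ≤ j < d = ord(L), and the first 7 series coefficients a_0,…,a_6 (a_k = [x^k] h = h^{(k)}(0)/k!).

f: a_k = 0, 2, 0, -8/3, 0, 32/5, 0, …
g: a_k = -3, 0, 24, 0, -32, 0, 256/15, …
Sum ⇒ L₀ = lclm(L_f,L_g) in ℚ(x)⟨Dx⟩.
L = (-512·x + 5120·x^3 + 4096·x^5)·Dx + (16 + 512·x^2 + 2304·x^4 + 2048·x^6)·Dx^2 + (-32·x + 320·x^3 + 256·x^5)·Dx^3 + (1 + 32·x^2 + 144·x^4 + 128·x^6)·Dx^4  (order 4).
h: a_k = -3, 2, 24, -8/3, -32, 32/5, 256/15, …
ICs: h(0) = -3, h′(0) = 2, h′′(0) = 48, h′′′(0) = -16.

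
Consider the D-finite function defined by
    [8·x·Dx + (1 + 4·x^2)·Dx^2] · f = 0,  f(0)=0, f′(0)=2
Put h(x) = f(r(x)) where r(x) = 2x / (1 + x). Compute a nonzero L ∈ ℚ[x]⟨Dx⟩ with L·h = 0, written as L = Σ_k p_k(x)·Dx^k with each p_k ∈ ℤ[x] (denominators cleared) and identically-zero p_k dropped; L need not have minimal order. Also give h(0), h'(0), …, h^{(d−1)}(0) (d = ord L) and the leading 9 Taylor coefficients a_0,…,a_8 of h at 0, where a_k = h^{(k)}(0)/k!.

f: a_k = 0, 2, 0, -8/3, 0, 32/5, 0, -128/7, 0, …
Change of var in L_f (x↦r) gives L₀.
L = (2 + 34·x)·Dx + (1 + 2·x + 17·x^2)·Dx^2  (order 2).
h: a_k = 0, 4, -4, -52/3, 60, 404/5, -2444/3, 2908/7, 9660, …
ICs: h(0) = 0, h′(0) = 4.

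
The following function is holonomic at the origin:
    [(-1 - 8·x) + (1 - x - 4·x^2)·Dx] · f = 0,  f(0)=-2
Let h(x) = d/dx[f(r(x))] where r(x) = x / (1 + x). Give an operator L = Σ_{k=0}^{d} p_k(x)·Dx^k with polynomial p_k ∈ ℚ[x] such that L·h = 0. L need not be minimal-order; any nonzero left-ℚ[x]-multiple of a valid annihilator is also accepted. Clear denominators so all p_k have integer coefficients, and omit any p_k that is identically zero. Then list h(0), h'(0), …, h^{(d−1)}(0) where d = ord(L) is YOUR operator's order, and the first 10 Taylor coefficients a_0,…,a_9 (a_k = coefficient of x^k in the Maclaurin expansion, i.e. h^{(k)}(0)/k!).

f: a_k = -2, -2, -10, -18, -58, -130, -362, -882, -2330, -5858, …
Change of var in L_f (x↦r) gives L₀.
h=h₀': d/dx-closure on L₀ ⇒ L.
L = (8 + 24·x + 120·x^2 + 72·x^3) + (-1 - 11·x - 15·x^2 + 31·x^3 + 36·x^4)·Dx  (order 1).
h: a_k = -2, -16, 0, -128, 160, -960, 2016, -7424, 18720, -57920, …
ICs: h(0) = -2.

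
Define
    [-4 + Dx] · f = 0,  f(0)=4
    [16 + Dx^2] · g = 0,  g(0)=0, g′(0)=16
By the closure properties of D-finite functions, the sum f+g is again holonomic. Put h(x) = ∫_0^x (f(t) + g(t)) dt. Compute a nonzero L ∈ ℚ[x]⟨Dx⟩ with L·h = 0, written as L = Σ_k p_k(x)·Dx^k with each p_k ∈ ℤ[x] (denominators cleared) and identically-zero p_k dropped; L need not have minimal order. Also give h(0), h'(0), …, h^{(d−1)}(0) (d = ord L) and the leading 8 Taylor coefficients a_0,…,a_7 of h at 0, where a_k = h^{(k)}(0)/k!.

f: a_k = 4, 16, 32, 128/3, 128/3, 512/15, 1024/45, 4096/315, …
g: a_k = 0, 16, 0, -128/3, 0, 512/15, 0, -4096/315, …
h₀=f+g: left-lcm gives L₀, ord ≤ 3.
h=∫₀ˣh₀: take L = L₀·Dx.
L = -64·Dx + 16·Dx^2 - 4·Dx^3 + Dx^4  (order 4).
h: a_k = 0, 4, 16, 32/3, 0, 128/15, 512/45, 1024/315, …
ICs: h(0) = 0, h′(0) = 4, h′′(0) = 32, h′′′(0) = 64.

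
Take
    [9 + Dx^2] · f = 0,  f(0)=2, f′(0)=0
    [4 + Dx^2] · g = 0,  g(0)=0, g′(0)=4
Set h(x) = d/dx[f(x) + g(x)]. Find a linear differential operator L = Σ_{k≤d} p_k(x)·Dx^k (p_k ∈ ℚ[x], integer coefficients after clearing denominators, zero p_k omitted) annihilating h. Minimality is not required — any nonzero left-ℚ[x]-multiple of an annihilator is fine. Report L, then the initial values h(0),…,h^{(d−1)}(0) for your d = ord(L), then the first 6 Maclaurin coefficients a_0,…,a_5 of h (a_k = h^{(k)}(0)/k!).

f: a_k = 2, 0, -9, 0, 27/4, 0, …
g: a_k = 0, 4, 0, -8/3, 0, 8/15, …
L₀ := lclm(L_f,L_g); ord L₀ ≤ 2+2.
Derive L from L₀ (diff closure).
L = 36 + 13·Dx^2 + Dx^4  (order 4).
h: a_k = 4, -18, -8, 27, 8/3, -243/20, …
ICs: h(0) = 4, h′(0) = -18, h′′(0) = -16, h′′′(0) = 162.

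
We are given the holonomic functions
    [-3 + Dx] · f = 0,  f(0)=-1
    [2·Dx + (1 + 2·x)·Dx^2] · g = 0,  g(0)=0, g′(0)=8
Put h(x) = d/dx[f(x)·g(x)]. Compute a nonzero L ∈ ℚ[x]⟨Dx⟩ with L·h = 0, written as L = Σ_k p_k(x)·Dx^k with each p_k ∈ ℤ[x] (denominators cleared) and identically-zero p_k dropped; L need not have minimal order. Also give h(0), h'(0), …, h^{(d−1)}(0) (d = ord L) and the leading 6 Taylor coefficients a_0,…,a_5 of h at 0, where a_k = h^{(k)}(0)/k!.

L = (15 + 36·x + 108·x^2) + (-8 - 36·x - 72·x^2)·Dx + (1 + 8·x + 12·x^2)·Dx^2  (order 2).
h: a_k = -8, -32, -68, -64, -83, 4, …
ICs: h(0) = -8, h′(0) = -32.

f: a_k = -1, -3, -9/2, -9/2, -27/8, -81/40, …
g: a_k = 0, 8, -8, 32/3, -16, 128/5, …
f·g: L₀ = L_f ⊗_s L_g, ord ≤ 1·2.
h=h₀': d/dx-closure on L₀ ⇒ L.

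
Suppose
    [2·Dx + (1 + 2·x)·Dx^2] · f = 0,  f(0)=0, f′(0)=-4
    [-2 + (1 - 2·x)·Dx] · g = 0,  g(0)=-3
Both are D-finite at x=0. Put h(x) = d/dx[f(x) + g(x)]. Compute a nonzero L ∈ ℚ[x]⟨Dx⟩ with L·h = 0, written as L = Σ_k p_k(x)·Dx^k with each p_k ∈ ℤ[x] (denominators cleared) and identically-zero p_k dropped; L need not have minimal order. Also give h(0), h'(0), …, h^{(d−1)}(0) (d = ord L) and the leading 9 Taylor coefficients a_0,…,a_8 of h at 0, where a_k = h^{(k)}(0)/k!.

L = (-40 - 16·x) + (-8 - 64·x - 32·x^2)·Dx + (3 + 2·x - 12·x^2 - 8·x^3)·Dx^2  (order 2).
h: a_k = -10, -16, -88, -160, -544, -1024, -2944, -5632, -14848, …
ICs: h(0) = -10, h′(0) = -16.

f: a_k = 0, -4, 4, -16/3, 8, -64/5, 64/3, -256/7, 64, …
g: a_k = -3, -6, -12, -24, -48, -96, -192, -384, -768, …
f+g: L₀ = lclm(L_f,L_g), ord ≤ 2+1.
Differentiate: ansatz ord ≤ ord L₀ ⇒ L.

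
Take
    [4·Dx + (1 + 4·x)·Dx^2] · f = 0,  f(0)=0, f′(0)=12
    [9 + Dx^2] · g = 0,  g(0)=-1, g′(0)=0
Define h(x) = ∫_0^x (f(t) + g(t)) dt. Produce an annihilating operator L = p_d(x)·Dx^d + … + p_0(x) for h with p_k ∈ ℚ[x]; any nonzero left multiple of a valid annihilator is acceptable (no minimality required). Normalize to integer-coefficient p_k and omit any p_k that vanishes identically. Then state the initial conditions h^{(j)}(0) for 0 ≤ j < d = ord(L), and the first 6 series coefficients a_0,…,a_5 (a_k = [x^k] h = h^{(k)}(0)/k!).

L = (3780 + 2592·x + 5184·x^2)·Dx^2 + (369 + 2124·x + 3888·x^2 + 5184·x^3)·Dx^3 + (420 + 288·x + 576·x^2)·Dx^4 + (41 + 236·x + 432·x^2 + 576·x^3)·Dx^5  (order 5).
h: a_k = 0, -1, 6, -13/2, 16, -1563/40, …
ICs: h(0) = 0, h′(0) = -1, h′′(0) = 12, h′′′(0) = -39, h′′′′(0) = 384.

f: a_k = 0, 12, -24, 64, -192, 3072/5, …
g: a_k = -1, 0, 9/2, 0, -27/8, 0, …
Weyl lclm of L_f,L_g ⇒ L₀ (ord ≤ 4).
h=∫h₀ ⇒ L = L₀·Dx.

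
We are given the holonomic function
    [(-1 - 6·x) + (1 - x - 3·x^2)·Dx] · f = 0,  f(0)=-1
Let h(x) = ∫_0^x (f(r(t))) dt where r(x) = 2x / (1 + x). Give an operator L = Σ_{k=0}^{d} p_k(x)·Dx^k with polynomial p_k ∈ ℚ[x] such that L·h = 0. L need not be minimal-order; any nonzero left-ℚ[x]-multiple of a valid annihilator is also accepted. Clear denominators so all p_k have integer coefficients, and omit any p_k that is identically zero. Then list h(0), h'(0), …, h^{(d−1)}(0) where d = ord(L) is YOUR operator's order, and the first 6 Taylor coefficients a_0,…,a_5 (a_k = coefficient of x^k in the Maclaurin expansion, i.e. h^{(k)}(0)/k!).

f: a_k = -1, -1, -4, -7, -19, -40, …
h₀=f(r): pull back L_f along r ⇒ L₀.
h=∫₀ˣh₀: take L = L₀·Dx.
L = (2 + 26·x)·Dx + (-1 - x + 13·x^2 + 13·x^3)·Dx^2  (order 2).
h: a_k = 0, -1, -1, -14/3, -13/2, -182/5, …
ICs: h(0) = 0, h′(0) = -1.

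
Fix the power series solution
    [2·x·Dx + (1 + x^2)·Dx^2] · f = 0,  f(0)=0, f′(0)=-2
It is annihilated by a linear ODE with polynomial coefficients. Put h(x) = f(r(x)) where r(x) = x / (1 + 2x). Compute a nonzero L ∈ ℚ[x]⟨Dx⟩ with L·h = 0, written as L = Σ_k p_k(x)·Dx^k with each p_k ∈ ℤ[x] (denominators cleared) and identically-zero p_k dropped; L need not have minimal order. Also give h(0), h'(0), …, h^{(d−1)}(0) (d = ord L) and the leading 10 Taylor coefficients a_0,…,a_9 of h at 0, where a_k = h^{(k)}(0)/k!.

L = (4 + 10·x)·Dx + (1 + 4·x + 5·x^2)·Dx^2  (order 2).
h: a_k = 0, -2, 4, -22/3, 12, -82/5, 44/3, 58/7, -84, 2398/9, …
ICs: h(0) = 0, h′(0) = -2.

f: a_k = 0, -2, 0, 2/3, 0, -2/5, 0, 2/7, 0, -2/9, …
f∘r: x↦r, Dx↦Dx/r' in L_f ⇒ L₀.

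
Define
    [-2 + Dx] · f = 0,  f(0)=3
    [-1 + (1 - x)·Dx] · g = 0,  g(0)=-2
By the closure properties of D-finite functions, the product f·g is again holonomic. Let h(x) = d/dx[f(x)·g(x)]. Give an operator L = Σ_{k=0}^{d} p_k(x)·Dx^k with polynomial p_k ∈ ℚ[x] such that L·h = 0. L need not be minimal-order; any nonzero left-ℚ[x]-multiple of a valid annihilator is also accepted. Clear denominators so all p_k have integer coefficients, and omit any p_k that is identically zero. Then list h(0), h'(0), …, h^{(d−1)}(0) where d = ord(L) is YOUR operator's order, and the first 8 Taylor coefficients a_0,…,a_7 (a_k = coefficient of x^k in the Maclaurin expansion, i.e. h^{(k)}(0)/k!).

L = (10 - 12·x + 4·x^2) + (-3 + 5·x - 2·x^2)·Dx  (order 1).
h: a_k = -18, -60, -114, -168, -218, -1324/5, -310, -37232/105, …
ICs: h(0) = -18.

f: a_k = 3, 6, 6, 4, 2, 4/5, 4/15, 8/105, …
g: a_k = -2, -2, -2, -2, -2, -2, -2, -2, …
h₀=f·g: eliminate ⇒ L₀, order ≤ 1·1.
h₀' ⇒ L via d/dx closure of L₀.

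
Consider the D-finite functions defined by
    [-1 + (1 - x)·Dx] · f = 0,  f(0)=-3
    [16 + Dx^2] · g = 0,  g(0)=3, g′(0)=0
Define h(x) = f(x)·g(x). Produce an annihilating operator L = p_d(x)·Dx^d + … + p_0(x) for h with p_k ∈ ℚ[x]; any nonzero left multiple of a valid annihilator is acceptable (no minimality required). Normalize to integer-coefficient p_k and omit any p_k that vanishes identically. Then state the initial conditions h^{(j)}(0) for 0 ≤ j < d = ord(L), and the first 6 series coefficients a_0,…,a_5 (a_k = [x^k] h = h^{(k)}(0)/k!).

L = (-16 + 16·x) + 2·Dx + (-1 + x)·Dx^2  (order 2).
h: a_k = -9, -9, 63, 63, -33, -33, …
ICs: h(0) = -9, h′(0) = -9.

f: a_k = -3, -3, -3, -3, -3, -3, …
g: a_k = 3, 0, -24, 0, 32, 0, …
f·g: L₀ = L_f ⊗_s L_g, ord ≤ 1·2.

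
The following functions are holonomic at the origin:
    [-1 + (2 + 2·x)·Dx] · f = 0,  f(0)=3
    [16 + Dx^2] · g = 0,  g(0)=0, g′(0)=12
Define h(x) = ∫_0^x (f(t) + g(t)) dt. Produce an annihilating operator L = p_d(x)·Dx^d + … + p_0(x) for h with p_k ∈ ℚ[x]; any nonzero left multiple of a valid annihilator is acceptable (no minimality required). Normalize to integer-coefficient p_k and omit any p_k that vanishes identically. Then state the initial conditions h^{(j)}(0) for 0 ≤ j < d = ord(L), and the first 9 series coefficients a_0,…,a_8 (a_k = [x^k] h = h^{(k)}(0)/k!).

L = (-1072 - 2048·x - 1024·x^2)·Dx + (2016 + 6112·x + 6144·x^2 + 2048·x^3)·Dx^2 + (-67 - 128·x - 64·x^2)·Dx^3 + (126 + 382·x + 384·x^2 + 128·x^3)·Dx^4  (order 4).
h: a_k = 0, 3, 27/4, -1/8, -509/64, -3/128, 32873/7680, -9/1024, -2086757/1720320, …
ICs: h(0) = 0, h′(0) = 3, h′′(0) = 27/2, h′′′(0) = -3/4.

f: a_k = 3, 3/2, -3/8, 3/16, -15/128, 21/256, -63/1024, 99/2048, -1287/32768, …
g: a_k = 0, 12, 0, -32, 0, 128/5, 0, -1024/105, 0, …
f+g: L₀ = lclm(L_f,L_g), ord ≤ 1+2.
h=∫h₀ ⇒ L = L₀·Dx.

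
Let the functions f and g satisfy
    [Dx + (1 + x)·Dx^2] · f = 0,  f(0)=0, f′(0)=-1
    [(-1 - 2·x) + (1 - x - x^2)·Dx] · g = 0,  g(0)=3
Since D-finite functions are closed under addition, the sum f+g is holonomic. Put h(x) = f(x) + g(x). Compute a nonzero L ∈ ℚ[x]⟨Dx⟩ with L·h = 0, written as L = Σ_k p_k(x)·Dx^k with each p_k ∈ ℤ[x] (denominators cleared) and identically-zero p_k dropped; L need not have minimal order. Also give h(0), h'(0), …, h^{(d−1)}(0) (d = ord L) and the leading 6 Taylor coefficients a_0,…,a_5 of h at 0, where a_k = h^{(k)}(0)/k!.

L = (-26 - 70·x - 76·x^2 - 36·x^3 - 12·x^4)·Dx + (-16 - 84·x - 160·x^2 - 144·x^3 - 74·x^4 - 20·x^5)·Dx^2 + (5 + 11·x - x^2 - 23·x^3 - 29·x^4 - 17·x^5 - 4·x^6)·Dx^3  (order 3).
h: a_k = 3, 2, 13/2, 26/3, 61/4, 119/5, …
ICs: h(0) = 3, h′(0) = 2, h′′(0) = 13.

f: a_k = 0, -1, 1/2, -1/3, 1/4, -1/5, …
g: a_k = 3, 3, 6, 9, 15, 24, …
Weyl lclm of L_f,L_g ⇒ L₀ (ord ≤ 3).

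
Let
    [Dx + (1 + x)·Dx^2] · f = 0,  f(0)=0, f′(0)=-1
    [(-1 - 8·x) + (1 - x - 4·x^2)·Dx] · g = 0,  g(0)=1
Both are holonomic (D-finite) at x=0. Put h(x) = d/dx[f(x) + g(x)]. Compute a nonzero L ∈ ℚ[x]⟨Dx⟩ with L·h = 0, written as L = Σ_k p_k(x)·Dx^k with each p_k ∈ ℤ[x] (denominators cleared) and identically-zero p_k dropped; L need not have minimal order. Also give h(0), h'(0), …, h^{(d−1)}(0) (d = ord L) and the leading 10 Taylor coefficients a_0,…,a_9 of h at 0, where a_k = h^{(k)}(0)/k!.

L = (-74 - 562·x - 1120·x^2 - 1728·x^3 - 768·x^4) + (-52 - 576·x - 1636·x^2 - 3264·x^3 - 3488·x^4 - 1280·x^5)·Dx + (11 + 41·x + 53·x^2 - 185·x^3 - 704·x^4 - 752·x^5 - 256·x^6)·Dx^2  (order 2).
h: a_k = 0, 11, 26, 117, 324, 1087, 3086, 9321, 26360, 75891, …
ICs: h(0) = 0, h′(0) = 11.

f: a_k = 0, -1, 1/2, -1/3, 1/4, -1/5, 1/6, -1/7, 1/8, -1/9, …
g: a_k = 1, 1, 5, 9, 29, 65, 181, 441, 1165, 2929, …
h₀=f+g: left-lcm gives L₀, ord ≤ 3.
h₀' ⇒ L via d/dx closure of L₀.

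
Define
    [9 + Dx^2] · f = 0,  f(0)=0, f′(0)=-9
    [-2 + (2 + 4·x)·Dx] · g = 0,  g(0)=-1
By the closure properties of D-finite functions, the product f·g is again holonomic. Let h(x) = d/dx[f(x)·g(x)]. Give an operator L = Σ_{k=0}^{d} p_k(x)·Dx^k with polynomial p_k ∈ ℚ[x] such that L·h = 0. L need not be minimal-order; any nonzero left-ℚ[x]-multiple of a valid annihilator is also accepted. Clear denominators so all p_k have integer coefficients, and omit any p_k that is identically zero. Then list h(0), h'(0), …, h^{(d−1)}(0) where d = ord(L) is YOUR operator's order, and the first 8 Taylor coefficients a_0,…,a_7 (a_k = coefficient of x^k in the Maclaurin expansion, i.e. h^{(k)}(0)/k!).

L = (14 + 84·x + 192·x^2 + 216·x^3 + 108·x^4) + (-1 - 8·x - 18·x^2 - 12·x^3)·Dx + (1 + 7·x + 19·x^2 + 24·x^3 + 12·x^4)·Dx^2  (order 2).
h: a_k = 9, 18, -54, -36, 36, 216/5, -54, 2376/35, …
ICs: h(0) = 9, h′(0) = 18.

f: a_k = 0, -9, 0, 27/2, 0, -243/40, 0, 729/560, …
g: a_k = -1, -1, 1/2, -1/2, 5/8, -7/8, 21/16, -33/16, …
L₀ := L_f ⊗_s L_g (sym. prod.), ord ≤ 2.
h=h₀': d/dx-closure on L₀ ⇒ L.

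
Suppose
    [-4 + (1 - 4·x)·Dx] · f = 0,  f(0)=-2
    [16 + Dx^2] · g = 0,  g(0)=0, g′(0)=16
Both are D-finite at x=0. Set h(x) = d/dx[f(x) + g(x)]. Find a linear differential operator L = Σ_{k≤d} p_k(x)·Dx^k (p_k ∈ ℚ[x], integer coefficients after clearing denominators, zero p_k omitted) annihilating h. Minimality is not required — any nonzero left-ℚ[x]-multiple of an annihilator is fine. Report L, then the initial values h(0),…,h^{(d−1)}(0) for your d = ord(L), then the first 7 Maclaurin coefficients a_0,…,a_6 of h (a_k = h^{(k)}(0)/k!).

L = (1664 - 1024·x + 2048·x^2) + (-112 + 576·x - 768·x^2 + 1024·x^3)·Dx + (104 - 64·x + 128·x^2)·Dx^2 + (-7 + 36·x - 48·x^2 + 64·x^3)·Dx^3  (order 3).
h: a_k = 8, -64, -512, -2048, -30208/3, -49152, -10326016/45, …
ICs: h(0) = 8, h′(0) = -64, h′′(0) = -1024.

f: a_k = -2, -8, -32, -128, -512, -2048, -8192, …
g: a_k = 0, 16, 0, -128/3, 0, 512/15, 0, …
Weyl lclm of L_f,L_g ⇒ L₀ (ord ≤ 3).
h=h₀': d/dx-closure on L₀ ⇒ L.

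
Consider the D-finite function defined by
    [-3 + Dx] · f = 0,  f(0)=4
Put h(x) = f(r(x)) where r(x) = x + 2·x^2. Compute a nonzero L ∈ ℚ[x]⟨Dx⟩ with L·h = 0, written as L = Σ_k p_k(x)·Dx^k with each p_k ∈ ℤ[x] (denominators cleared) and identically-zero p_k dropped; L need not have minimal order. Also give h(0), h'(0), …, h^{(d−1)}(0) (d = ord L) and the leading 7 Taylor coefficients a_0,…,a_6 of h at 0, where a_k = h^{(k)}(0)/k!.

L = (-3 - 12·x) + Dx  (order 1).
h: a_k = 4, 12, 42, 90, 387/2, 3321/10, 11061/20, …
ICs: h(0) = 4.

f: a_k = 4, 12, 18, 18, 27/2, 81/10, 81/20, …
Change of var in L_f (x↦r) gives L₀.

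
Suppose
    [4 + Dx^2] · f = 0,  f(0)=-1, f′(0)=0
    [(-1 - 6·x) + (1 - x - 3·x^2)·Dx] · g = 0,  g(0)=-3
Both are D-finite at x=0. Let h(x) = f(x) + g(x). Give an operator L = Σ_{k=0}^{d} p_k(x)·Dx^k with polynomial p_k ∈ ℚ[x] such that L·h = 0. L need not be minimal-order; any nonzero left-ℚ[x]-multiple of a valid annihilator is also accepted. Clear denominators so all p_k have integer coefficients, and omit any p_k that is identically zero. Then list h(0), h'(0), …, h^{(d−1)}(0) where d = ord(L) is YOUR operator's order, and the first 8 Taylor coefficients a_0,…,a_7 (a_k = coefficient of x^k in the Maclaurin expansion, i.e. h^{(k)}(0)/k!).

f: a_k = -1, 0, 2, 0, -2/3, 0, 4/45, 0, …
g: a_k = -3, -3, -12, -21, -57, -120, -291, -651, …
Sum ⇒ L₀ = lclm(L_f,L_g) in ℚ(x)⟨Dx⟩.
L = (-92 - 608·x - 512·x^2 - 1104·x^3 - 360·x^4 - 432·x^5) + (24 - 4·x - 24·x^2 - 80·x^3 - 180·x^4 - 216·x^5 - 216·x^6)·Dx + (-23 - 152·x - 128·x^2 - 276·x^3 - 90·x^4 - 108·x^5)·Dx^2 + (6 - x - 6·x^2 - 20·x^3 - 45·x^4 - 54·x^5 - 54·x^6)·Dx^3  (order 3).
h: a_k = -4, -3, -10, -21, -173/3, -120, -13091/45, -651, …
ICs: h(0) = -4, h′(0) = -3, h′′(0) = -20.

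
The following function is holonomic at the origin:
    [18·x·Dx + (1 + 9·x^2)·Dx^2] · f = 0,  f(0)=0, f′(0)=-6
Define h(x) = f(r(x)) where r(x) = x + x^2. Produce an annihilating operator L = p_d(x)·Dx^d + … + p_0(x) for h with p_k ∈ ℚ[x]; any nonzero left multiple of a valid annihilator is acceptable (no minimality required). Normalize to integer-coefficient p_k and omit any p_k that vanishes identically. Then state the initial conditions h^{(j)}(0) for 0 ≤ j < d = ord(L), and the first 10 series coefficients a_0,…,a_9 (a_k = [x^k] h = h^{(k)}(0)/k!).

f: a_k = 0, -6, 0, 18, 0, -486/5, 0, 4374/7, 0, -4374, …
Change of var in L_f (x↦r) gives L₀.
L = (-2 + 18·x + 72·x^2 + 108·x^3 + 54·x^4)·Dx + (1 + 2·x + 9·x^2 + 36·x^3 + 45·x^4 + 18·x^5)·Dx^2  (order 2).
h: a_k = 0, -6, -6, 18, 54, -216/5, -468, -2430/7, 3402, 8262, …
ICs: h(0) = 0, h′(0) = -6.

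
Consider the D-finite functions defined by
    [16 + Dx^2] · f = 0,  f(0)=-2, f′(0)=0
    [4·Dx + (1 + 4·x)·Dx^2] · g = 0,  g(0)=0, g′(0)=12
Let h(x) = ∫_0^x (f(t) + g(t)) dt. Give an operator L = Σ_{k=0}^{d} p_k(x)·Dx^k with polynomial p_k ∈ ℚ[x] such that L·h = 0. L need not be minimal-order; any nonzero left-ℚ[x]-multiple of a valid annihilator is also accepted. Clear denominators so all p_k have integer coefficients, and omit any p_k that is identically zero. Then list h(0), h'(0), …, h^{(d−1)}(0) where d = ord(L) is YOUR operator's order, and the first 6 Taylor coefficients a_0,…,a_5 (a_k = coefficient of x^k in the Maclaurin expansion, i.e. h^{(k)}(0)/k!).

f: a_k = -2, 0, 16, 0, -64/3, 0, …
g: a_k = 0, 12, -24, 64, -192, 3072/5, …
f+g: L₀ = lclm(L_f,L_g), ord ≤ 2+2.
Integrate: L := L₀·Dx.
L = (448 + 512·x + 1024·x^2)·Dx^2 + (48 + 320·x + 768·x^2 + 1024·x^3)·Dx^3 + (28 + 32·x + 64·x^2)·Dx^4 + (3 + 20·x + 48·x^2 + 64·x^3)·Dx^5  (order 5).
h: a_k = 0, -2, 6, -8/3, 16, -128/3, …
ICs: h(0) = 0, h′(0) = -2, h′′(0) = 12, h′′′(0) = -16, h′′′′(0) = 384.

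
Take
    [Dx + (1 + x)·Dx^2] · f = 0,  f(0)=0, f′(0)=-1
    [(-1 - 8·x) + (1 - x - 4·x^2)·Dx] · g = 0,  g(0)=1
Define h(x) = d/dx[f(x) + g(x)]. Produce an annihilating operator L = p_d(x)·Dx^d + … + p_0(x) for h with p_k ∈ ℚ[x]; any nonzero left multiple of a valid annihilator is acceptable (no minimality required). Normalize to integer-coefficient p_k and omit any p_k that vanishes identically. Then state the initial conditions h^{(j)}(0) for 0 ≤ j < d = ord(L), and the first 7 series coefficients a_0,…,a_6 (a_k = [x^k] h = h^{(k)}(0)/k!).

f: a_k = 0, -1, 1/2, -1/3, 1/4, -1/5, 1/6, …
g: a_k = 1, 1, 5, 9, 29, 65, 181, …
f+g: L₀ = lclm(L_f,L_g), ord ≤ 2+1.
Differentiate: ansatz ord ≤ ord L₀ ⇒ L.
L = (-74 - 562·x - 1120·x^2 - 1728·x^3 - 768·x^4) + (-52 - 576·x - 1636·x^2 - 3264·x^3 - 3488·x^4 - 1280·x^5)·Dx + (11 + 41·x + 53·x^2 - 185·x^3 - 704·x^4 - 752·x^5 - 256·x^6)·Dx^2  (order 2).
h: a_k = 0, 11, 26, 117, 324, 1087, 3086, …
ICs: h(0) = 0, h′(0) = 11.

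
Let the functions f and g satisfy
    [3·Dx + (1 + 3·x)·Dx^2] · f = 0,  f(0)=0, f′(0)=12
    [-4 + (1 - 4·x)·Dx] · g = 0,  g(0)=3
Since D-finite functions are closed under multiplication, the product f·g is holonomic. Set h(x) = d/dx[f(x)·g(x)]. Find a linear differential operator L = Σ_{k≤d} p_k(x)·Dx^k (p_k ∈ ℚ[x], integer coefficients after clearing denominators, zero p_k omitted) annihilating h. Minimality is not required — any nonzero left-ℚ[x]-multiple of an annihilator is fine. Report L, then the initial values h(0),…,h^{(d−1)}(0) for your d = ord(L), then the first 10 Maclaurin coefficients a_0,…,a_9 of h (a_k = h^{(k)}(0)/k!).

L = 48 + (6 + 60·x)·Dx + (-1 + x + 12·x^2)·Dx^2  (order 2).
h: a_k = 36, 180, 1404, 6516, 35496, 808164/5, 3902652/5, 122129244/35, 557848458/35, 490905180/7, …
ICs: h(0) = 36, h′(0) = 180.

f: a_k = 0, 12, -18, 36, -81, 972/5, -486, 8748/7, -6561/2, 8748, …
g: a_k = 3, 12, 48, 192, 768, 3072, 12288, 49152, 196608, 786432, …
Sym-product of L_f,L_g gives L₀ (≤ ord 2).
Differentiate: ansatz ord ≤ ord L₀ ⇒ L.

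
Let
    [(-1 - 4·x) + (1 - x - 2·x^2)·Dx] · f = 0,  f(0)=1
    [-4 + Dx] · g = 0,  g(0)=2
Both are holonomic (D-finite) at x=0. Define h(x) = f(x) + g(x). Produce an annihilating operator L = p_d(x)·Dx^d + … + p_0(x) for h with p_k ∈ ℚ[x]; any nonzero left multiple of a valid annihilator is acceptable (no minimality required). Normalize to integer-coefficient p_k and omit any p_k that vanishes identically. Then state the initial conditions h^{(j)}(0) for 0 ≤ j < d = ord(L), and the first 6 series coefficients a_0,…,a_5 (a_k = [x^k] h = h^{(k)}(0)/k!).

L = (-8 - 192·x^2 - 128·x^3) + (-10 + 44·x + 72·x^2 - 64·x^3 - 64·x^4)·Dx + (3 - 11·x - 6·x^2 + 24·x^3 + 16·x^4)·Dx^2  (order 2).
h: a_k = 3, 9, 19, 79/3, 97/3, 571/15, …
ICs: h(0) = 3, h′(0) = 9.

f: a_k = 1, 1, 3, 5, 11, 21, …
g: a_k = 2, 8, 16, 64/3, 64/3, 256/15, …
Weyl lclm of L_f,L_g ⇒ L₀ (ord ≤ 2).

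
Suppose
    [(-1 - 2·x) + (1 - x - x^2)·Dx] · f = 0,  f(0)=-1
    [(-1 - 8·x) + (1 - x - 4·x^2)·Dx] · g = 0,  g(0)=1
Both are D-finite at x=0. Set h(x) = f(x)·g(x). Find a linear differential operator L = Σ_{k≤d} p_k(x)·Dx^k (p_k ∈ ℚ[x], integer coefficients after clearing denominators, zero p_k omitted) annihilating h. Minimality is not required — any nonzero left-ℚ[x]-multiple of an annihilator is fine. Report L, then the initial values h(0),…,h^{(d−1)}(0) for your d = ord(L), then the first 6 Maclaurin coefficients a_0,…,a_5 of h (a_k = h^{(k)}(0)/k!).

f: a_k = -1, -1, -2, -3, -5, -8, …
g: a_k = 1, 1, 5, 9, 29, 65, …
L₀ := L_f ⊗_s L_g (sym. prod.), ord ≤ 1.
L = (-2 - 8·x + 15·x^2 + 16·x^3) + (1 - 2·x - 4·x^2 + 5·x^3 + 4·x^4)·Dx  (order 1).
h: a_k = -1, -2, -8, -19, -56, -140, …
ICs: h(0) = -1.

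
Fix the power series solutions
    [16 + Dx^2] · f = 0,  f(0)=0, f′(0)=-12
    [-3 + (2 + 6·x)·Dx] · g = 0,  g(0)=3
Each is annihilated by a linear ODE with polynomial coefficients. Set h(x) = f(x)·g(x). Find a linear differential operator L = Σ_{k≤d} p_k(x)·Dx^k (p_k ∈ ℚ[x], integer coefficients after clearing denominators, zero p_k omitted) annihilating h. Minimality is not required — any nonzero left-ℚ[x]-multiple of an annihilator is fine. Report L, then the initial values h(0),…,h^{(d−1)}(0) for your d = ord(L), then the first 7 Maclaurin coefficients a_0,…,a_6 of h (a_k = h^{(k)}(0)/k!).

f: a_k = 0, -12, 0, 32, 0, -128/5, 0, …
g: a_k = 3, 9/2, -27/8, 81/16, -1215/128, 5103/256, -45927/1024, …
f·g: L₀ = L_f ⊗_s L_g, ord ≤ 2·1.
L = (91 + 384·x + 576·x^2) + (-12 - 36·x)·Dx + (4 + 24·x + 36·x^2)·Dx^2  (order 2).
h: a_k = 0, -36, -54, 273/2, 333/4, -11343/160, -61569/320, …
ICs: h(0) = 0, h′(0) = -36.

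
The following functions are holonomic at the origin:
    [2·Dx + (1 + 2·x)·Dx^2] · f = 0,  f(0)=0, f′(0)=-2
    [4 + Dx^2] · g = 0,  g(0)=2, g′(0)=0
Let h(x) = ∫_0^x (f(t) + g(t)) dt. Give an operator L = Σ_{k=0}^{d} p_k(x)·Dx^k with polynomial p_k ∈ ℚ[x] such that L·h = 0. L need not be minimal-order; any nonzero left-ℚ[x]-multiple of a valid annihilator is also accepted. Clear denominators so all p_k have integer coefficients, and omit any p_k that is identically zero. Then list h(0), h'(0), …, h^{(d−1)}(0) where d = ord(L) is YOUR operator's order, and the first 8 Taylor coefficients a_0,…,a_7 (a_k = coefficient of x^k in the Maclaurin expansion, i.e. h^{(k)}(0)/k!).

L = (56 + 32·x + 32·x^2)·Dx^2 + (12 + 40·x + 48·x^2 + 32·x^3)·Dx^3 + (14 + 8·x + 8·x^2)·Dx^4 + (3 + 10·x + 12·x^2 + 8·x^3)·Dx^5  (order 5).
h: a_k = 0, 2, -1, -2/3, -2/3, 16/15, -16/15, 472/315, …
ICs: h(0) = 0, h′(0) = 2, h′′(0) = -2, h′′′(0) = -4, h′′′′(0) = -16.

f: a_k = 0, -2, 2, -8/3, 4, -32/5, 32/3, -128/7, …
g: a_k = 2, 0, -4, 0, 4/3, 0, -8/45, 0, …
f+g: L₀ = lclm(L_f,L_g), ord ≤ 2+2.
h=∫₀ˣh₀: take L = L₀·Dx.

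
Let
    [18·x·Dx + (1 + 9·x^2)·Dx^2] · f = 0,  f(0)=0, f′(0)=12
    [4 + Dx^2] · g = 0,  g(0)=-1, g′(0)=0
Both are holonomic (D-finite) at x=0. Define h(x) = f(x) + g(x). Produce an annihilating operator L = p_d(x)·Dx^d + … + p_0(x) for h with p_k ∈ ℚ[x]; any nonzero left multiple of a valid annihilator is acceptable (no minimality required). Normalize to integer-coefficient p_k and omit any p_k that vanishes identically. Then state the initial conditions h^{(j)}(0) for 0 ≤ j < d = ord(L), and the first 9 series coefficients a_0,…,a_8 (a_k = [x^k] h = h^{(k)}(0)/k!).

L = (-3744·x + 37584·x^3 + 11664·x^5)·Dx + (-28 + 864·x^2 + 10692·x^4 + 5832·x^6)·Dx^2 + (-936·x + 9396·x^3 + 2916·x^5)·Dx^3 + (-7 + 216·x^2 + 2673·x^4 + 1458·x^6)·Dx^4  (order 4).
h: a_k = -1, 12, 2, -36, -2/3, 972/5, 4/45, -8748/7, -2/315, …
ICs: h(0) = -1, h′(0) = 12, h′′(0) = 4, h′′′(0) = -216.

f: a_k = 0, 12, 0, -36, 0, 972/5, 0, -8748/7, 0, …
g: a_k = -1, 0, 2, 0, -2/3, 0, 4/45, 0, -2/315, …
h₀=f+g: left-lcm gives L₀, ord ≤ 4.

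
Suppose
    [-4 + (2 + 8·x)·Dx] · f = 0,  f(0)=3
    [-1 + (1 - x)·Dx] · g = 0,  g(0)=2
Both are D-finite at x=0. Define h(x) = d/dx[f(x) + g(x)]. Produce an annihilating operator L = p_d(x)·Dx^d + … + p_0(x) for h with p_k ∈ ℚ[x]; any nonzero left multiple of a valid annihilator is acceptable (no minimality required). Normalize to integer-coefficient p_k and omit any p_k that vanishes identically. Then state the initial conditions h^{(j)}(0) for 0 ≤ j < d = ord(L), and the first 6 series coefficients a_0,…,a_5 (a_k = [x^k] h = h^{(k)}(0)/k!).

f: a_k = 3, 6, -6, 12, -30, 84, …
g: a_k = 2, 2, 2, 2, 2, 2, …
Sum ⇒ L₀ = lclm(L_f,L_g) in ℚ(x)⟨Dx⟩.
Differentiate: ansatz ord ≤ ord L₀ ⇒ L.
L = (-18 - 12·x) + (3 - 36·x - 42·x^2)·Dx + (2 + 9·x + x^2 - 12·x^3)·Dx^2  (order 2).
h: a_k = 8, -8, 42, -112, 430, -1500, …
ICs: h(0) = 8, h′(0) = -8.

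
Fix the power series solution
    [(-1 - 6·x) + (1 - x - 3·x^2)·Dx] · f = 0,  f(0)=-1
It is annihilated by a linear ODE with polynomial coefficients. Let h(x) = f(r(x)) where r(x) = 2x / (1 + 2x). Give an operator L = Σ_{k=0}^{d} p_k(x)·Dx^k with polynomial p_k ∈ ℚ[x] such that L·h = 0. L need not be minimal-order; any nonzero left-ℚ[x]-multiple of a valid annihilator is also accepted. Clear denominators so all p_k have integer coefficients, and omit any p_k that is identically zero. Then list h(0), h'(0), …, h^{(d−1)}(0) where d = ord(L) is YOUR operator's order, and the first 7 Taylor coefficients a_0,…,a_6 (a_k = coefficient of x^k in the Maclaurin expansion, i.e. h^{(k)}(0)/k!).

f: a_k = -1, -1, -4, -7, -19, -40, -97, …
L₀ from L_f via x↦r, Dx↦r'^{-1}Dx.
L = (2 + 28·x) + (-1 - 4·x + 8·x^2 + 24·x^3)·Dx  (order 1).
h: a_k = -1, -2, -12, 0, -144, 288, -2304, …
ICs: h(0) = -1.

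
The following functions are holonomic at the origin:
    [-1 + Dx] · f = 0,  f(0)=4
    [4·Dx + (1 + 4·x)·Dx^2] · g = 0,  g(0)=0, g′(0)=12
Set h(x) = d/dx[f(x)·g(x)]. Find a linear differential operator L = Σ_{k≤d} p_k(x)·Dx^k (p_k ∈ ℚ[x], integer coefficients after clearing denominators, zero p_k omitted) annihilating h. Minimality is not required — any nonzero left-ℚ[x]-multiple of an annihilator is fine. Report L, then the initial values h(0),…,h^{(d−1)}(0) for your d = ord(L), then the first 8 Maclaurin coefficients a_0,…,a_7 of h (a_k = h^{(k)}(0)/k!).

L = (25 - 24·x + 16·x^2) + (-22 + 32·x - 32·x^2)·Dx + (-3 - 8·x + 16·x^2)·Dx^2  (order 2).
h: a_k = 48, -96, 552, -2208, 9018, -36476, 2205587/15, -8872024/15, …
ICs: h(0) = 48, h′(0) = -96.

f: a_k = 4, 4, 2, 2/3, 1/6, 1/30, 1/180, 1/1260, …
g: a_k = 0, 12, -24, 64, -192, 3072/5, -2048, 49152/7, …
L₀ := L_f ⊗_s L_g (sym. prod.), ord ≤ 2.
h₀' ⇒ L via d/dx closure of L₀.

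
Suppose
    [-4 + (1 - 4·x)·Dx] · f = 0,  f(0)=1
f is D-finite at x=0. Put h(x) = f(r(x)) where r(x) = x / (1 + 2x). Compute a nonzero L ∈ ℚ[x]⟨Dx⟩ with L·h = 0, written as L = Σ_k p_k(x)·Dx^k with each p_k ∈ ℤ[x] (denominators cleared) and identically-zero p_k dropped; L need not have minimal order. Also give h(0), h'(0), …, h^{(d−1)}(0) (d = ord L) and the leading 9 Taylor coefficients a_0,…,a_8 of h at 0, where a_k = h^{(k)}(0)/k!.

L = 4 + (-1 + 4·x^2)·Dx  (order 1).
h: a_k = 1, 4, 8, 16, 32, 64, 128, 256, 512, …
ICs: h(0) = 1.

f: a_k = 1, 4, 16, 64, 256, 1024, 4096, 16384, 65536, …
L₀ from L_f via x↦r, Dx↦r'^{-1}Dx.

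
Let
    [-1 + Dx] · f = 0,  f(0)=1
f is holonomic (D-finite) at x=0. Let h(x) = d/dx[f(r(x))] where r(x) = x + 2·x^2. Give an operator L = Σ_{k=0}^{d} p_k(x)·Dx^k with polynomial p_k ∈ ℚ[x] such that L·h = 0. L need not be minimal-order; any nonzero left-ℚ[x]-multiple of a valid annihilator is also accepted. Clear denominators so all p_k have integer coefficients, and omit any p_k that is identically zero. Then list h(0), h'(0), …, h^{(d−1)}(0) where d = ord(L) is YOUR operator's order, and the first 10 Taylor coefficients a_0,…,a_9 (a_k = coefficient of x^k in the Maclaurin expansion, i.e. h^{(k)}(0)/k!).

f: a_k = 1, 1, 1/2, 1/6, 1/24, 1/120, 1/720, 1/5040, 1/40320, 1/362880, …
Change of var in L_f (x↦r) gives L₀.
h₀' ⇒ L via d/dx closure of L₀.
L = (5 + 8·x + 16·x^2) + (-1 - 4·x)·Dx  (order 1).
h: a_k = 1, 5, 13/2, 73/6, 281/24, 1741/120, 1697/144, 57233/5040, 328753/40320, 2389141/362880, …
ICs: h(0) = 1.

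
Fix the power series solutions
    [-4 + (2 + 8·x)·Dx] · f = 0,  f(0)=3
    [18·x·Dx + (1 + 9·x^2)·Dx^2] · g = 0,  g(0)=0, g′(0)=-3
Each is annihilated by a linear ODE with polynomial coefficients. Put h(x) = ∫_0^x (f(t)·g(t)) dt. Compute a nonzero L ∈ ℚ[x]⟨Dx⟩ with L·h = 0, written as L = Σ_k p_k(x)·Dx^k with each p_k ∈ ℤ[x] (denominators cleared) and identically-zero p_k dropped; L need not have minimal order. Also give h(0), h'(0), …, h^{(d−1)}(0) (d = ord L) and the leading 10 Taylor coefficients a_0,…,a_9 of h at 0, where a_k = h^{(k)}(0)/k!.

L = (12 - 36·x - 36·x^2)·Dx + (-4 + 2·x + 108·x^2 + 144·x^3)·Dx^2 + (1 + 8·x + 25·x^2 + 72·x^3 + 144·x^4)·Dx^3  (order 3).
h: a_k = 0, 0, -9/2, -6, 45/4, 18/5, -183/10, -2178/35, 60021/280, -1278/35, …
ICs: h(0) = 0, h′(0) = 0, h′′(0) = -9.

f: a_k = 3, 6, -6, 12, -30, 84, -252, 792, -2574, 8580, …
g: a_k = 0, -3, 0, 9, 0, -243/5, 0, 2187/7, 0, -2187, …
L₀ := L_f ⊗_s L_g (sym. prod.), ord ≤ 2.
∫: right-multiply L₀ by Dx.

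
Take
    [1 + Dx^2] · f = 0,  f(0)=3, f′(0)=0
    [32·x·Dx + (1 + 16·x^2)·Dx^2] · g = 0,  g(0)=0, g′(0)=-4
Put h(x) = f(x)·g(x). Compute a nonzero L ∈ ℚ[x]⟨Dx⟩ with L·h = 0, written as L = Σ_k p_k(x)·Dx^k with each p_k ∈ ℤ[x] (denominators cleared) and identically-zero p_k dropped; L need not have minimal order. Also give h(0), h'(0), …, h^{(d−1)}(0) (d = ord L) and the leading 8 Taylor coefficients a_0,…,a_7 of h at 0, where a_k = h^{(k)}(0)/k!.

L = (1105 + 51776·x^2 + 22016·x^4 + 16384·x^6 + 65536·x^8) + (2112·x + 35840·x^3 + 49152·x^5 + 262144·x^7)·Dx + (1122 + 52352·x^2 + 27648·x^4 + 32768·x^6 + 131072·x^8)·Dx^2 + (2112·x + 35840·x^3 + 49152·x^5 + 262144·x^7)·Dx^3 + (17 + 576·x^2 + 5632·x^4 + 16384·x^6 + 65536·x^8)·Dx^4  (order 4).
h: a_k = 0, -12, 0, 70, 0, -6469/10, 0, 3079271/420, …
ICs: h(0) = 0, h′(0) = -12, h′′(0) = 0, h′′′(0) = 420.

f: a_k = 3, 0, -3/2, 0, 1/8, 0, -1/240, 0, …
g: a_k = 0, -4, 0, 64/3, 0, -1024/5, 0, 16384/7, …
Product ⇒ symmetric product L₀, ord ≤ 4.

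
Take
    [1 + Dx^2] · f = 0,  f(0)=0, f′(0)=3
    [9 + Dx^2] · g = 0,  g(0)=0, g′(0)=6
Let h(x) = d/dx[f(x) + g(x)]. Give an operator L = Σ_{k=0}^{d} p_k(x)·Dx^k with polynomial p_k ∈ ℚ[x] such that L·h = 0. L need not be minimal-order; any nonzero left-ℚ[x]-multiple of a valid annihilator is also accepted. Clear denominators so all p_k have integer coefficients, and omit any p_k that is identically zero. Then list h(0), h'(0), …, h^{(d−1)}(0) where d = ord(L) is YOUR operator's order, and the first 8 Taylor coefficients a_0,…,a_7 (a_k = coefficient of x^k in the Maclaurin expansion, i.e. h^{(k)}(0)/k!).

f: a_k = 0, 3, 0, -1/2, 0, 1/40, 0, -1/1680, …
g: a_k = 0, 6, 0, -9, 0, 81/20, 0, -243/280, …
h₀=f+g: left-lcm gives L₀, ord ≤ 4.
h₀' ⇒ L via d/dx closure of L₀.
L = 9 + 10·Dx^2 + Dx^4  (order 4).
h: a_k = 9, 0, -57/2, 0, 163/8, 0, -1459/240, 0, …
ICs: h(0) = 9, h′(0) = 0, h′′(0) = -57, h′′′(0) = 0.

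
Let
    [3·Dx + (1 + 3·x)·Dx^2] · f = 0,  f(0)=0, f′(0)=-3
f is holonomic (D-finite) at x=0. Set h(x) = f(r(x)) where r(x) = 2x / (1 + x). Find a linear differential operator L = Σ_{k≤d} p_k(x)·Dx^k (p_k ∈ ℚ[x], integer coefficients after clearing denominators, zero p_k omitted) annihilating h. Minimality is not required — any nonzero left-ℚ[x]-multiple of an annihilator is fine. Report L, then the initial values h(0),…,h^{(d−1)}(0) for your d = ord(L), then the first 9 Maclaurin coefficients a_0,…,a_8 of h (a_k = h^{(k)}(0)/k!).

f: a_k = 0, -3, 9/2, -9, 81/4, -243/5, 243/2, -2187/7, 6561/8, …
f∘r: x↦r, Dx↦Dx/r' in L_f ⇒ L₀.
L = (8 + 14·x)·Dx + (1 + 8·x + 7·x^2)·Dx^2  (order 2).
h: a_k = 0, -6, 24, -114, 600, -16806/5, 19608, -823542/7, 720600, …
ICs: h(0) = 0, h′(0) = -6.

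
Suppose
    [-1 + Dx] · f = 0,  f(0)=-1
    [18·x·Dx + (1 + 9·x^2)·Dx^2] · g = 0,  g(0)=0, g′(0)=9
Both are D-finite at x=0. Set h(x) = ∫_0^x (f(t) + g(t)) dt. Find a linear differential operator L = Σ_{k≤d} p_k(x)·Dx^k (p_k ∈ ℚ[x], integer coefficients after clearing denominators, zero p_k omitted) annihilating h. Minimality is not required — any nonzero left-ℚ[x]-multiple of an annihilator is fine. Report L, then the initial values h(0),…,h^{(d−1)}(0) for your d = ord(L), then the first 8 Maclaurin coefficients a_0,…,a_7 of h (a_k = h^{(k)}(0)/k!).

L = (18 - 18·x - 486·x^2 - 162·x^3)·Dx^2 + (-19 + 468·x^2 - 81·x^4)·Dx^3 + (1 + 18·x + 18·x^2 + 162·x^3 + 81·x^4)·Dx^4  (order 4).
h: a_k = 0, -1, 4, -1/6, -163/24, -1/120, 3499/144, -1/5040, …
ICs: h(0) = 0, h′(0) = -1, h′′(0) = 8, h′′′(0) = -1.

f: a_k = -1, -1, -1/2, -1/6, -1/24, -1/120, -1/720, -1/5040, …
g: a_k = 0, 9, 0, -27, 0, 729/5, 0, -6561/7, …
f+g: L₀ = lclm(L_f,L_g), ord ≤ 1+2.
Integrate: L := L₀·Dx.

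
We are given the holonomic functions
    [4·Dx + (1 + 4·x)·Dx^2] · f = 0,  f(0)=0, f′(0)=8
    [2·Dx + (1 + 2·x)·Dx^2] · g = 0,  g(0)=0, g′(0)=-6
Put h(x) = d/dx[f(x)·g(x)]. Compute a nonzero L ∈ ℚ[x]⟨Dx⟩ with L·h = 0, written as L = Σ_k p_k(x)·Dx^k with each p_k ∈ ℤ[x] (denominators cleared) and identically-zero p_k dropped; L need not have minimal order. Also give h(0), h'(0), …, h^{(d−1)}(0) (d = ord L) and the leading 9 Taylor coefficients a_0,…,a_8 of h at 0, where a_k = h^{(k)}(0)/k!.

f: a_k = 0, 8, -16, 128/3, -128, 2048/5, -4096/3, 32768/7, -16384, …
g: a_k = 0, -6, 6, -8, 12, -96/5, 32, -384/7, 96, …
Product ⇒ symmetric product L₀, ord ≤ 4.
h₀' ⇒ L via d/dx closure of L₀.
L = (160 + 768·x + 1024·x^2) + (264 + 2144·x + 5760·x^2 + 5120·x^3)·Dx + (64 + 720·x + 2976·x^2 + 5376·x^3 + 3584·x^4)·Dx^2 + (3 + 44·x + 252·x^2 + 704·x^3 + 960·x^4 + 512·x^5)·Dx^3  (order 3).
h: a_k = 0, -96, 432, -1664, 6240, -117376/5, 446208/5, -2400256/7, 46524672/35, …
ICs: h(0) = 0, h′(0) = -96, h′′(0) = 864.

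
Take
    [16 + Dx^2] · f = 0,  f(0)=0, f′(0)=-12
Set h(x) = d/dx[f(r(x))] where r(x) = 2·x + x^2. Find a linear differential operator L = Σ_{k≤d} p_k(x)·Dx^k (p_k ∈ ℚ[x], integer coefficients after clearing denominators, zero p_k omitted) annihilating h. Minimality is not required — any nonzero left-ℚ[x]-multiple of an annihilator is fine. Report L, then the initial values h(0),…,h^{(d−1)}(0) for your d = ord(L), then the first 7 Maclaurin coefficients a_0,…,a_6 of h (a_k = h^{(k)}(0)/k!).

L = (67 + 256·x + 384·x^2 + 256·x^3 + 64·x^4) + (-3 - 3·x)·Dx + (1 + 2·x + x^2)·Dx^2  (order 2).
h: a_k = -24, -24, 768, 1536, -3136, -12096, -83968/15, …
ICs: h(0) = -24, h′(0) = -24.

f: a_k = 0, -12, 0, 32, 0, -128/5, 0, …
L₀ from L_f via x↦r, Dx↦r'^{-1}Dx.
h₀' ⇒ L via d/dx closure of L₀.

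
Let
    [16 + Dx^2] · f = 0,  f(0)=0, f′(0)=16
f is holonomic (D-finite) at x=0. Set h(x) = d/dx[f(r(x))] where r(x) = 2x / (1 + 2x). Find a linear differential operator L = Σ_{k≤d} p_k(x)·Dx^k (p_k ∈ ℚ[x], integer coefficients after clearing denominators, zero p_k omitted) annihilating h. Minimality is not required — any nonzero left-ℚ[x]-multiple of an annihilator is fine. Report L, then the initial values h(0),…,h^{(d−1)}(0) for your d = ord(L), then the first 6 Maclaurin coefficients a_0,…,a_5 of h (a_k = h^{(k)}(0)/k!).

f: a_k = 0, 16, 0, -128/3, 0, 512/15, …
L₀ from L_f via x↦r, Dx↦r'^{-1}Dx.
Derive L from L₀ (diff closure).
L = (88 + 96·x + 96·x^2) + (12 + 72·x + 144·x^2 + 96·x^3)·Dx + (1 + 8·x + 24·x^2 + 32·x^3 + 16·x^4)·Dx^2  (order 2).
h: a_k = 32, -128, -640, 7168, -98816/3, 92160, …
ICs: h(0) = 32, h′(0) = -128.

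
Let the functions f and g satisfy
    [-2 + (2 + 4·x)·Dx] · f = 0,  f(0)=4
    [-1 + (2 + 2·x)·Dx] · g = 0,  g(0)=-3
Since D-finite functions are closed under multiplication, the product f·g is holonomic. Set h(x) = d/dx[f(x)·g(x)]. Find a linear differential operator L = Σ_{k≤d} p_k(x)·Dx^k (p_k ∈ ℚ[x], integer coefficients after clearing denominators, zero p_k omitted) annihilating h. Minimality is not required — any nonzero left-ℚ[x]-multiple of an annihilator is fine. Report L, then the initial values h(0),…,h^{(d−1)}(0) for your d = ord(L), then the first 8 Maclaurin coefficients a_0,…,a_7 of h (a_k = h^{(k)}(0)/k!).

L = -1 + (-6 - 26·x - 36·x^2 - 16·x^3)·Dx  (order 1).
h: a_k = -18, 3, -27/4, 111/8, -1755/64, 6813/128, -52479/512, 201543/1024, …
ICs: h(0) = -18.

f: a_k = 4, 4, -2, 2, -5/2, 7/2, -21/4, 33/4, …
g: a_k = -3, -3/2, 3/8, -3/16, 15/128, -21/256, 63/1024, -99/2048, …
f·g: L₀ = L_f ⊗_s L_g, ord ≤ 1·1.
h₀' ⇒ L via d/dx closure of L₀.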